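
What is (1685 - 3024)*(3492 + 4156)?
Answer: -10240672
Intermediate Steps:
(1685 - 3024)*(3492 + 4156) = -1339*7648 = -10240672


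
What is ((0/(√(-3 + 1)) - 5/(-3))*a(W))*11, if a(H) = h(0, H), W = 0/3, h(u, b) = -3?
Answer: -55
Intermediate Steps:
W = 0 (W = 0*(⅓) = 0)
a(H) = -3
((0/(√(-3 + 1)) - 5/(-3))*a(W))*11 = ((0/(√(-3 + 1)) - 5/(-3))*(-3))*11 = ((0/(√(-2)) - 5*(-⅓))*(-3))*11 = ((0/((I*√2)) + 5/3)*(-3))*11 = ((0*(-I*√2/2) + 5/3)*(-3))*11 = ((0 + 5/3)*(-3))*11 = ((5/3)*(-3))*11 = -5*11 = -55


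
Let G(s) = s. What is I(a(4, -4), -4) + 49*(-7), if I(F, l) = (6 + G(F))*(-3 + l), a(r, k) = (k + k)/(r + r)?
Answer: -378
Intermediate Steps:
a(r, k) = k/r (a(r, k) = (2*k)/((2*r)) = (2*k)*(1/(2*r)) = k/r)
I(F, l) = (-3 + l)*(6 + F) (I(F, l) = (6 + F)*(-3 + l) = (-3 + l)*(6 + F))
I(a(4, -4), -4) + 49*(-7) = (-18 - (-12)/4 + 6*(-4) - 4/4*(-4)) + 49*(-7) = (-18 - (-12)/4 - 24 - 4*1/4*(-4)) - 343 = (-18 - 3*(-1) - 24 - 1*(-4)) - 343 = (-18 + 3 - 24 + 4) - 343 = -35 - 343 = -378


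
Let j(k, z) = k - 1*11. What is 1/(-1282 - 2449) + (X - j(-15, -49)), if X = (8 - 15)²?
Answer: 279824/3731 ≈ 75.000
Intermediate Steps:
X = 49 (X = (-7)² = 49)
j(k, z) = -11 + k (j(k, z) = k - 11 = -11 + k)
1/(-1282 - 2449) + (X - j(-15, -49)) = 1/(-1282 - 2449) + (49 - (-11 - 15)) = 1/(-3731) + (49 - 1*(-26)) = -1/3731 + (49 + 26) = -1/3731 + 75 = 279824/3731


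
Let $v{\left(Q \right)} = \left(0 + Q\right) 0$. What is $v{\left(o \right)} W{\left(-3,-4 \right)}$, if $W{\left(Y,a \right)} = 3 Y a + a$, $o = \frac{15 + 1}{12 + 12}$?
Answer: $0$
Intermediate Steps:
$o = \frac{2}{3}$ ($o = \frac{16}{24} = 16 \cdot \frac{1}{24} = \frac{2}{3} \approx 0.66667$)
$v{\left(Q \right)} = 0$ ($v{\left(Q \right)} = Q 0 = 0$)
$W{\left(Y,a \right)} = a + 3 Y a$ ($W{\left(Y,a \right)} = 3 Y a + a = a + 3 Y a$)
$v{\left(o \right)} W{\left(-3,-4 \right)} = 0 \left(- 4 \left(1 + 3 \left(-3\right)\right)\right) = 0 \left(- 4 \left(1 - 9\right)\right) = 0 \left(\left(-4\right) \left(-8\right)\right) = 0 \cdot 32 = 0$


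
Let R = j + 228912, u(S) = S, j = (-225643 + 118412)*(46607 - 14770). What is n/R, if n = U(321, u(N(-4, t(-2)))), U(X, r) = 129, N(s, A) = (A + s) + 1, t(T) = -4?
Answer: -129/3413684435 ≈ -3.7789e-8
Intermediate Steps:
j = -3413913347 (j = -107231*31837 = -3413913347)
N(s, A) = 1 + A + s
R = -3413684435 (R = -3413913347 + 228912 = -3413684435)
n = 129
n/R = 129/(-3413684435) = 129*(-1/3413684435) = -129/3413684435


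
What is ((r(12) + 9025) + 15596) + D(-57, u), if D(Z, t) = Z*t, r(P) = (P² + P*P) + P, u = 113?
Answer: 18480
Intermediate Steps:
r(P) = P + 2*P² (r(P) = (P² + P²) + P = 2*P² + P = P + 2*P²)
((r(12) + 9025) + 15596) + D(-57, u) = ((12*(1 + 2*12) + 9025) + 15596) - 57*113 = ((12*(1 + 24) + 9025) + 15596) - 6441 = ((12*25 + 9025) + 15596) - 6441 = ((300 + 9025) + 15596) - 6441 = (9325 + 15596) - 6441 = 24921 - 6441 = 18480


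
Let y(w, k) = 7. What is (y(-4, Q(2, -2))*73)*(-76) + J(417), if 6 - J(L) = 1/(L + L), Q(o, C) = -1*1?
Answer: -32384221/834 ≈ -38830.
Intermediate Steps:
Q(o, C) = -1
J(L) = 6 - 1/(2*L) (J(L) = 6 - 1/(L + L) = 6 - 1/(2*L))
(y(-4, Q(2, -2))*73)*(-76) + J(417) = (7*73)*(-76) + (6 - ½/417) = 511*(-76) + (6 - ½*1/417) = -38836 + (6 - 1/834) = -38836 + 5003/834 = -32384221/834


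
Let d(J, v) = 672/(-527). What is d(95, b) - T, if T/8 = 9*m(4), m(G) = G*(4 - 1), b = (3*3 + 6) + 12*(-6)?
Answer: -456000/527 ≈ -865.28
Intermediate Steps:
b = -57 (b = (9 + 6) - 72 = 15 - 72 = -57)
m(G) = 3*G (m(G) = G*3 = 3*G)
d(J, v) = -672/527 (d(J, v) = 672*(-1/527) = -672/527)
T = 864 (T = 8*(9*(3*4)) = 8*(9*12) = 8*108 = 864)
d(95, b) - T = -672/527 - 1*864 = -672/527 - 864 = -456000/527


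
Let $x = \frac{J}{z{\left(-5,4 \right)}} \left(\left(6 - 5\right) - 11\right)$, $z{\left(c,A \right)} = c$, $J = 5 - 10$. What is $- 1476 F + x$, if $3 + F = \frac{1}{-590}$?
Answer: $\frac{1304048}{295} \approx 4420.5$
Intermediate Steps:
$J = -5$
$F = - \frac{1771}{590}$ ($F = -3 + \frac{1}{-590} = -3 - \frac{1}{590} = - \frac{1771}{590} \approx -3.0017$)
$x = -10$ ($x = - \frac{5}{-5} \left(\left(6 - 5\right) - 11\right) = \left(-5\right) \left(- \frac{1}{5}\right) \left(1 - 11\right) = 1 \left(-10\right) = -10$)
$- 1476 F + x = \left(-1476\right) \left(- \frac{1771}{590}\right) - 10 = \frac{1306998}{295} - 10 = \frac{1304048}{295}$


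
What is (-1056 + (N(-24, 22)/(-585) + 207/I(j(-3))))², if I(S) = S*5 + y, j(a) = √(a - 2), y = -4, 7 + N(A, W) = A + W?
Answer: 2*(-252981852002*I + 98843935145*√5)/(4225*(-109*I + 40*√5)) ≈ 1.1273e+6 + 34858.0*I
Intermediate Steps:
N(A, W) = -7 + A + W (N(A, W) = -7 + (A + W) = -7 + A + W)
j(a) = √(-2 + a)
I(S) = -4 + 5*S (I(S) = S*5 - 4 = 5*S - 4 = -4 + 5*S)
(-1056 + (N(-24, 22)/(-585) + 207/I(j(-3))))² = (-1056 + ((-7 - 24 + 22)/(-585) + 207/(-4 + 5*√(-2 - 3))))² = (-1056 + (-9*(-1/585) + 207/(-4 + 5*√(-5))))² = (-1056 + (1/65 + 207/(-4 + 5*(I*√5))))² = (-1056 + (1/65 + 207/(-4 + 5*I*√5)))² = (-68639/65 + 207/(-4 + 5*I*√5))²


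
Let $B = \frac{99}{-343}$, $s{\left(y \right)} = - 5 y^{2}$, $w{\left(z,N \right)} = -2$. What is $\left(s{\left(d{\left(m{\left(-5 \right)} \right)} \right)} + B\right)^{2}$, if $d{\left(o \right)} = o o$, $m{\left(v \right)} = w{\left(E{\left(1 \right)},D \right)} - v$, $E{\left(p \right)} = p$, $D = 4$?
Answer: $\frac{19324892196}{117649} \approx 1.6426 \cdot 10^{5}$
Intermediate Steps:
$m{\left(v \right)} = -2 - v$
$d{\left(o \right)} = o^{2}$
$B = - \frac{99}{343}$ ($B = 99 \left(- \frac{1}{343}\right) = - \frac{99}{343} \approx -0.28863$)
$\left(s{\left(d{\left(m{\left(-5 \right)} \right)} \right)} + B\right)^{2} = \left(- 5 \left(\left(-2 - -5\right)^{2}\right)^{2} - \frac{99}{343}\right)^{2} = \left(- 5 \left(\left(-2 + 5\right)^{2}\right)^{2} - \frac{99}{343}\right)^{2} = \left(- 5 \left(3^{2}\right)^{2} - \frac{99}{343}\right)^{2} = \left(- 5 \cdot 9^{2} - \frac{99}{343}\right)^{2} = \left(\left(-5\right) 81 - \frac{99}{343}\right)^{2} = \left(-405 - \frac{99}{343}\right)^{2} = \left(- \frac{139014}{343}\right)^{2} = \frac{19324892196}{117649}$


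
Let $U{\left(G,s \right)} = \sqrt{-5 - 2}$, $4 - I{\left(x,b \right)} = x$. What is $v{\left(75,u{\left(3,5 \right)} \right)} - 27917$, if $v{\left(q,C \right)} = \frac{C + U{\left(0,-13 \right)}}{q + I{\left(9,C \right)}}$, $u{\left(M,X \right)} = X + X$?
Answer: $- \frac{195418}{7} + \frac{i \sqrt{7}}{70} \approx -27917.0 + 0.037796 i$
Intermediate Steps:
$u{\left(M,X \right)} = 2 X$
$I{\left(x,b \right)} = 4 - x$
$U{\left(G,s \right)} = i \sqrt{7}$ ($U{\left(G,s \right)} = \sqrt{-7} = i \sqrt{7}$)
$v{\left(q,C \right)} = \frac{C + i \sqrt{7}}{-5 + q}$ ($v{\left(q,C \right)} = \frac{C + i \sqrt{7}}{q + \left(4 - 9\right)} = \frac{C + i \sqrt{7}}{q - 5} = \frac{C + i \sqrt{7}}{-5 + q}$)
$v{\left(75,u{\left(3,5 \right)} \right)} - 27917 = \frac{2 \cdot 5 + i \sqrt{7}}{-5 + 75} - 27917 = \frac{10 + i \sqrt{7}}{70} - 27917 = \left(\frac{1}{7} + \frac{i \sqrt{7}}{70}\right) - 27917 = - \frac{195418}{7} + \frac{i \sqrt{7}}{70}$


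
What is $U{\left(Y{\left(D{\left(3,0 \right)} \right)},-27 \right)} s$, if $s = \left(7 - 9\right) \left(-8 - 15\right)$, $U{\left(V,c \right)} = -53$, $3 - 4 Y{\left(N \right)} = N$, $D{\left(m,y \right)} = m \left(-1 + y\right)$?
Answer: $-2438$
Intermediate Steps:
$Y{\left(N \right)} = \frac{3}{4} - \frac{N}{4}$
$s = 46$ ($s = \left(-2\right) \left(-23\right) = 46$)
$U{\left(Y{\left(D{\left(3,0 \right)} \right)},-27 \right)} s = \left(-53\right) 46 = -2438$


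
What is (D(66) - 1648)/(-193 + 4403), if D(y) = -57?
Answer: -341/842 ≈ -0.40499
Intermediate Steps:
(D(66) - 1648)/(-193 + 4403) = (-57 - 1648)/(-193 + 4403) = -1705/4210 = -1705*1/4210 = -341/842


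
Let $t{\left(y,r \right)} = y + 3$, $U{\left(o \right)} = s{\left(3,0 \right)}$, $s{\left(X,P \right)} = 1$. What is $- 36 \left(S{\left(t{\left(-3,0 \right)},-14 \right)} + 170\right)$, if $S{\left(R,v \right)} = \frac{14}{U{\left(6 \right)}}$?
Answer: $-6624$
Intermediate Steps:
$U{\left(o \right)} = 1$
$t{\left(y,r \right)} = 3 + y$
$S{\left(R,v \right)} = 14$ ($S{\left(R,v \right)} = \frac{14}{1} = 14 \cdot 1 = 14$)
$- 36 \left(S{\left(t{\left(-3,0 \right)},-14 \right)} + 170\right) = - 36 \left(14 + 170\right) = \left(-36\right) 184 = -6624$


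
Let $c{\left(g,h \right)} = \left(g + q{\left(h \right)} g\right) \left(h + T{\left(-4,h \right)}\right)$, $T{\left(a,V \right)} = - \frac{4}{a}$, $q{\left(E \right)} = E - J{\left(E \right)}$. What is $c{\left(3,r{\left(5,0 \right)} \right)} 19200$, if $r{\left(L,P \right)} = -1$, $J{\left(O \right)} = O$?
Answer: $0$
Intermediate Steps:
$q{\left(E \right)} = 0$ ($q{\left(E \right)} = E - E = 0$)
$c{\left(g,h \right)} = g \left(1 + h\right)$ ($c{\left(g,h \right)} = \left(g + 0 g\right) \left(h - \frac{4}{-4}\right) = \left(g + 0\right) \left(h - -1\right) = g \left(h + 1\right) = g \left(1 + h\right)$)
$c{\left(3,r{\left(5,0 \right)} \right)} 19200 = 3 \left(1 - 1\right) 19200 = 3 \cdot 0 \cdot 19200 = 0 \cdot 19200 = 0$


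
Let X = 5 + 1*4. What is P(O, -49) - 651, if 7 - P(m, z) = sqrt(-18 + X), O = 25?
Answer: -644 - 3*I ≈ -644.0 - 3.0*I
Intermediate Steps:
X = 9 (X = 5 + 4 = 9)
P(m, z) = 7 - 3*I (P(m, z) = 7 - sqrt(-18 + 9) = 7 - sqrt(-9) = 7 - 3*I)
P(O, -49) - 651 = (7 - 3*I) - 651 = -644 - 3*I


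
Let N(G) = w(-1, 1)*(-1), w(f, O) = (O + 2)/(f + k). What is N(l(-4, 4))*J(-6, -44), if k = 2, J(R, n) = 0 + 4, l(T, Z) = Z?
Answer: -12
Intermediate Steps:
J(R, n) = 4
w(f, O) = (2 + O)/(2 + f) (w(f, O) = (O + 2)/(f + 2) = (2 + O)/(2 + f))
N(G) = -3 (N(G) = ((2 + 1)/(2 - 1))*(-1) = (3/1)*(-1) = (1*3)*(-1) = 3*(-1) = -3)
N(l(-4, 4))*J(-6, -44) = -3*4 = -12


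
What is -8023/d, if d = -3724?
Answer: 8023/3724 ≈ 2.1544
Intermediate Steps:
-8023/d = -8023/(-3724) = -8023*(-1/3724) = 8023/3724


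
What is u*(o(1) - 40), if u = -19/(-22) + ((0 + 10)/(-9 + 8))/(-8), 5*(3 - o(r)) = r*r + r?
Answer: -1581/20 ≈ -79.050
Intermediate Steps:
o(r) = 3 - r/5 - r**2/5 (o(r) = 3 - (r*r + r)/5 = 3 - (r**2 + r)/5 = 3 - (r + r**2)/5 = 3 + (-r/5 - r**2/5) = 3 - r/5 - r**2/5)
u = 93/44 (u = -19*(-1/22) + (10/(-1))*(-1/8) = 19/22 + (10*(-1))*(-1/8) = 19/22 - 10*(-1/8) = 19/22 + 5/4 = 93/44 ≈ 2.1136)
u*(o(1) - 40) = 93*((3 - 1/5*1 - 1/5*1**2) - 40)/44 = 93*((3 - 1/5 - 1/5*1) - 40)/44 = 93*((3 - 1/5 - 1/5) - 40)/44 = 93*(13/5 - 40)/44 = (93/44)*(-187/5) = -1581/20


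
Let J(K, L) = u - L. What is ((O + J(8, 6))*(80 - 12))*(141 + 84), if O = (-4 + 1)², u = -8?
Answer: -76500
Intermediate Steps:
J(K, L) = -8 - L
O = 9 (O = (-3)² = 9)
((O + J(8, 6))*(80 - 12))*(141 + 84) = ((9 + (-8 - 1*6))*(80 - 12))*(141 + 84) = ((9 + (-8 - 6))*68)*225 = ((9 - 14)*68)*225 = -5*68*225 = -340*225 = -76500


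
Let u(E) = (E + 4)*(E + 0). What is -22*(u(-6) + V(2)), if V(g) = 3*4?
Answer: -528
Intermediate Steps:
V(g) = 12
u(E) = E*(4 + E) (u(E) = (4 + E)*E = E*(4 + E))
-22*(u(-6) + V(2)) = -22*(-6*(4 - 6) + 12) = -22*(-6*(-2) + 12) = -22*(12 + 12) = -22*24 = -528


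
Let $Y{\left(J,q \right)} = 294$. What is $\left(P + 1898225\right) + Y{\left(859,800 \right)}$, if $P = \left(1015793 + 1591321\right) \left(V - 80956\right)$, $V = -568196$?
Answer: $-1692411368809$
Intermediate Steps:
$P = -1692413267328$ ($P = \left(1015793 + 1591321\right) \left(-568196 - 80956\right) = 2607114 \left(-649152\right) = -1692413267328$)
$\left(P + 1898225\right) + Y{\left(859,800 \right)} = \left(-1692413267328 + 1898225\right) + 294 = -1692411369103 + 294 = -1692411368809$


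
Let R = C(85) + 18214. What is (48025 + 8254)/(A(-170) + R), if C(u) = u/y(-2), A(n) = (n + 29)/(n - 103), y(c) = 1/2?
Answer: 5121389/1672991 ≈ 3.0612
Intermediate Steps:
y(c) = ½
A(n) = (29 + n)/(-103 + n)
C(u) = 2*u (C(u) = u/(½) = u*2 = 2*u)
R = 18384 (R = 2*85 + 18214 = 170 + 18214 = 18384)
(48025 + 8254)/(A(-170) + R) = (48025 + 8254)/((29 - 170)/(-103 - 170) + 18384) = 56279/(-141/(-273) + 18384) = 56279/(-1/273*(-141) + 18384) = 56279/(47/91 + 18384) = 56279/(1672991/91) = 56279*(91/1672991) = 5121389/1672991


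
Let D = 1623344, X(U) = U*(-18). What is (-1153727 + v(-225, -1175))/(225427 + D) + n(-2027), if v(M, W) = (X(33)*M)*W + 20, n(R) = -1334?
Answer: -874817657/616257 ≈ -1419.6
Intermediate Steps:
X(U) = -18*U
v(M, W) = 20 - 594*M*W (v(M, W) = ((-18*33)*M)*W + 20 = (-594*M)*W + 20 = -594*M*W + 20 = 20 - 594*M*W)
(-1153727 + v(-225, -1175))/(225427 + D) + n(-2027) = (-1153727 + (20 - 594*(-225)*(-1175)))/(225427 + 1623344) - 1334 = (-1153727 + (20 - 157038750))/1848771 - 1334 = (-1153727 - 157038730)*(1/1848771) - 1334 = -158192457*1/1848771 - 1334 = -52730819/616257 - 1334 = -874817657/616257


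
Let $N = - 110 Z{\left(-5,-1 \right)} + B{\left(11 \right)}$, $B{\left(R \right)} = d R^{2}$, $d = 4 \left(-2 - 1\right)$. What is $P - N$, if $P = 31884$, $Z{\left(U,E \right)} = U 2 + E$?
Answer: $32126$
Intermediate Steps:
$Z{\left(U,E \right)} = E + 2 U$ ($Z{\left(U,E \right)} = 2 U + E = E + 2 U$)
$d = -12$ ($d = 4 \left(-3\right) = -12$)
$B{\left(R \right)} = - 12 R^{2}$
$N = -242$ ($N = - 110 \left(-1 + 2 \left(-5\right)\right) - 12 \cdot 11^{2} = - 110 \left(-1 - 10\right) - 1452 = \left(-110\right) \left(-11\right) - 1452 = 1210 - 1452 = -242$)
$P - N = 31884 - -242 = 31884 + 242 = 32126$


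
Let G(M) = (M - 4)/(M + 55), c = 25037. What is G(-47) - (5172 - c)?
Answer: 158869/8 ≈ 19859.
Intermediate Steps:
G(M) = (-4 + M)/(55 + M)
G(-47) - (5172 - c) = (-4 - 47)/(55 - 47) - (5172 - 1*25037) = -51/8 - (5172 - 25037) = (⅛)*(-51) - 1*(-19865) = -51/8 + 19865 = 158869/8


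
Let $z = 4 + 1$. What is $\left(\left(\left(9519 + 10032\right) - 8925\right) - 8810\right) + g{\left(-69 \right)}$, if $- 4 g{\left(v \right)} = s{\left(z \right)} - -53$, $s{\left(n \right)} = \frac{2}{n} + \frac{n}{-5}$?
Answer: $\frac{18029}{10} \approx 1802.9$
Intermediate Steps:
$z = 5$
$s{\left(n \right)} = \frac{2}{n} - \frac{n}{5}$ ($s{\left(n \right)} = \frac{2}{n} + n \left(- \frac{1}{5}\right) = \frac{2}{n} - \frac{n}{5}$)
$g{\left(v \right)} = - \frac{131}{10}$ ($g{\left(v \right)} = - \frac{\left(\frac{2}{5} - 1\right) - -53}{4} = - \frac{\left(2 \cdot \frac{1}{5} - 1\right) + 53}{4} = - \frac{\left(\frac{2}{5} - 1\right) + 53}{4} = - \frac{- \frac{3}{5} + 53}{4} = \left(- \frac{1}{4}\right) \frac{262}{5} = - \frac{131}{10}$)
$\left(\left(\left(9519 + 10032\right) - 8925\right) - 8810\right) + g{\left(-69 \right)} = \left(\left(\left(9519 + 10032\right) - 8925\right) - 8810\right) - \frac{131}{10} = \left(\left(19551 - 8925\right) - 8810\right) - \frac{131}{10} = \left(10626 - 8810\right) - \frac{131}{10} = 1816 - \frac{131}{10} = \frac{18029}{10}$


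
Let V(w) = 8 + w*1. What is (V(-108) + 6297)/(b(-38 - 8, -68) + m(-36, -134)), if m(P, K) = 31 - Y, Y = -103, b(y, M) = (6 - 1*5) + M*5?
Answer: -6197/205 ≈ -30.229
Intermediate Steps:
b(y, M) = 1 + 5*M (b(y, M) = (6 - 5) + 5*M = 1 + 5*M)
V(w) = 8 + w
m(P, K) = 134 (m(P, K) = 31 - 1*(-103) = 31 + 103 = 134)
(V(-108) + 6297)/(b(-38 - 8, -68) + m(-36, -134)) = ((8 - 108) + 6297)/((1 + 5*(-68)) + 134) = (-100 + 6297)/((1 - 340) + 134) = 6197/(-339 + 134) = 6197/(-205) = 6197*(-1/205) = -6197/205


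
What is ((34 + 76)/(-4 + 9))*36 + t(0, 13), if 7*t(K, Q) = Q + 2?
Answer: 5559/7 ≈ 794.14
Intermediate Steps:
t(K, Q) = 2/7 + Q/7 (t(K, Q) = (Q + 2)/7 = (2 + Q)/7 = 2/7 + Q/7)
((34 + 76)/(-4 + 9))*36 + t(0, 13) = ((34 + 76)/(-4 + 9))*36 + (2/7 + (⅐)*13) = (110/5)*36 + (2/7 + 13/7) = (110*(⅕))*36 + 15/7 = 22*36 + 15/7 = 792 + 15/7 = 5559/7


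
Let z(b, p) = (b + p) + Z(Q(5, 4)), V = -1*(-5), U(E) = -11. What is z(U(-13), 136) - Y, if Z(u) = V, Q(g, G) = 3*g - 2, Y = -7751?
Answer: 7881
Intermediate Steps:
V = 5
Q(g, G) = -2 + 3*g
Z(u) = 5
z(b, p) = 5 + b + p (z(b, p) = (b + p) + 5 = 5 + b + p)
z(U(-13), 136) - Y = (5 - 11 + 136) - 1*(-7751) = 130 + 7751 = 7881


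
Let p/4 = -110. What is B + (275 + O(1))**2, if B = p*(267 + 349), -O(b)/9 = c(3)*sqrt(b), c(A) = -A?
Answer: -179836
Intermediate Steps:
p = -440 (p = 4*(-110) = -440)
O(b) = 27*sqrt(b) (O(b) = -9*(-1*3)*sqrt(b) = -(-27)*sqrt(b) = 27*sqrt(b))
B = -271040 (B = -440*(267 + 349) = -440*616 = -271040)
B + (275 + O(1))**2 = -271040 + (275 + 27*sqrt(1))**2 = -271040 + (275 + 27*1)**2 = -271040 + (275 + 27)**2 = -271040 + 302**2 = -271040 + 91204 = -179836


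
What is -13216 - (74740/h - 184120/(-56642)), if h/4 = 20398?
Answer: -7637181291493/577691758 ≈ -13220.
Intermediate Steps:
h = 81592 (h = 4*20398 = 81592)
-13216 - (74740/h - 184120/(-56642)) = -13216 - (74740/81592 - 184120/(-56642)) = -13216 - (74740*(1/81592) - 184120*(-1/56642)) = -13216 - (18685/20398 + 92060/28321) = -13216 - 1*2407017765/577691758 = -13216 - 2407017765/577691758 = -7637181291493/577691758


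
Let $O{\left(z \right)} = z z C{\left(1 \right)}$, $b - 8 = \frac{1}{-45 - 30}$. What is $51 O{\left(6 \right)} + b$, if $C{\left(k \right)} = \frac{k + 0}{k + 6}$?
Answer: $\frac{141893}{525} \approx 270.27$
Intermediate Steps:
$b = \frac{599}{75}$ ($b = 8 + \frac{1}{-45 - 30} = 8 + \frac{1}{-75} = 8 - \frac{1}{75} = \frac{599}{75} \approx 7.9867$)
$C{\left(k \right)} = \frac{k}{6 + k}$
$O{\left(z \right)} = \frac{z^{2}}{7}$ ($O{\left(z \right)} = z z 1 \frac{1}{6 + 1} = z^{2} \cdot 1 \cdot \frac{1}{7} = z^{2} \cdot \frac{1}{7} = \frac{z^{2}}{7}$)
$51 O{\left(6 \right)} + b = 51 \frac{6^{2}}{7} + \frac{599}{75} = 51 \cdot \frac{1}{7} \cdot 36 + \frac{599}{75} = 51 \cdot \frac{36}{7} + \frac{599}{75} = \frac{1836}{7} + \frac{599}{75} = \frac{141893}{525}$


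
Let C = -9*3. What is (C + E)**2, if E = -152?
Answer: 32041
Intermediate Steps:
C = -27
(C + E)**2 = (-27 - 152)**2 = (-179)**2 = 32041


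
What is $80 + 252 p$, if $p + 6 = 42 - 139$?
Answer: $-25876$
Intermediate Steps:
$p = -103$ ($p = -6 + \left(42 - 139\right) = -6 - 97 = -103$)
$80 + 252 p = 80 + 252 \left(-103\right) = 80 - 25956 = -25876$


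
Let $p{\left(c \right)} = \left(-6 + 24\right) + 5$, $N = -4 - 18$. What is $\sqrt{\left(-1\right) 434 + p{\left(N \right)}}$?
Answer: $i \sqrt{411} \approx 20.273 i$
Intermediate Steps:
$N = -22$
$p{\left(c \right)} = 23$ ($p{\left(c \right)} = 18 + 5 = 23$)
$\sqrt{\left(-1\right) 434 + p{\left(N \right)}} = \sqrt{\left(-1\right) 434 + 23} = \sqrt{-434 + 23} = \sqrt{-411} = i \sqrt{411}$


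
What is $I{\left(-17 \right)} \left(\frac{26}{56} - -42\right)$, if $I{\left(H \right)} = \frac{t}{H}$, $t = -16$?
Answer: $\frac{4756}{119} \approx 39.966$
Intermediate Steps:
$I{\left(H \right)} = - \frac{16}{H}$
$I{\left(-17 \right)} \left(\frac{26}{56} - -42\right) = - \frac{16}{-17} \left(\frac{26}{56} - -42\right) = \left(-16\right) \left(- \frac{1}{17}\right) \left(26 \cdot \frac{1}{56} + 42\right) = \frac{16 \left(\frac{13}{28} + 42\right)}{17} = \frac{16}{17} \cdot \frac{1189}{28} = \frac{4756}{119}$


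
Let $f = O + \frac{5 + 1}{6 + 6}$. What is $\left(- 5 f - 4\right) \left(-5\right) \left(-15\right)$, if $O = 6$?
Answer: $- \frac{5475}{2} \approx -2737.5$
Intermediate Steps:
$f = \frac{13}{2}$ ($f = 6 + \frac{5 + 1}{6 + 6} = 6 + \frac{6}{12} = 6 + 6 \cdot \frac{1}{12} = 6 + \frac{1}{2} = \frac{13}{2} \approx 6.5$)
$\left(- 5 f - 4\right) \left(-5\right) \left(-15\right) = \left(\left(-5\right) \frac{13}{2} - 4\right) \left(-5\right) \left(-15\right) = \left(- \frac{65}{2} - 4\right) \left(-5\right) \left(-15\right) = \left(- \frac{73}{2}\right) \left(-5\right) \left(-15\right) = \frac{365}{2} \left(-15\right) = - \frac{5475}{2}$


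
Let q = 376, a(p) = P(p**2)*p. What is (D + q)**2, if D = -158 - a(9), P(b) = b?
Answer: 261121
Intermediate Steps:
a(p) = p**3 (a(p) = p**2*p = p**3)
D = -887 (D = -158 - 1*9**3 = -158 - 1*729 = -158 - 729 = -887)
(D + q)**2 = (-887 + 376)**2 = (-511)**2 = 261121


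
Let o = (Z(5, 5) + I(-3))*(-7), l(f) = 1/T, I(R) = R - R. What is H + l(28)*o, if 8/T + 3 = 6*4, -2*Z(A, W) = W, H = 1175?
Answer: 19535/16 ≈ 1220.9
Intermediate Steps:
Z(A, W) = -W/2
T = 8/21 (T = 8/(-3 + 6*4) = 8/(-3 + 24) = 8/21 ≈ 0.38095)
I(R) = 0
l(f) = 21/8 (l(f) = 1/(8/21) = 21/8)
o = 35/2 (o = (-1/2*5 + 0)*(-7) = (-5/2 + 0)*(-7) = -5/2*(-7) = 35/2 ≈ 17.500)
H + l(28)*o = 1175 + (21/8)*(35/2) = 1175 + 735/16 = 19535/16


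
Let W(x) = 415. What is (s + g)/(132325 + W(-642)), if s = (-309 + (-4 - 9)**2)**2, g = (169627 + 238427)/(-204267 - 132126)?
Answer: 1098815791/7442134470 ≈ 0.14765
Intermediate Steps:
g = -136018/112131 (g = 408054/(-336393) = 408054*(-1/336393) = -136018/112131 ≈ -1.2130)
s = 19600 (s = (-309 + (-13)**2)**2 = (-309 + 169)**2 = (-140)**2 = 19600)
(s + g)/(132325 + W(-642)) = (19600 - 136018/112131)/(132325 + 415) = (2197631582/112131)/132740 = (2197631582/112131)*(1/132740) = 1098815791/7442134470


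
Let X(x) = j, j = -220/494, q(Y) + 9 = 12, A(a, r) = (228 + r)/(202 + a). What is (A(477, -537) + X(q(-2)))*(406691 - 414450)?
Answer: 1171709867/167713 ≈ 6986.4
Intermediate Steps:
A(a, r) = (228 + r)/(202 + a)
q(Y) = 3 (q(Y) = -9 + 12 = 3)
j = -110/247 (j = -220*1/494 = -110/247 ≈ -0.44534)
X(x) = -110/247
(A(477, -537) + X(q(-2)))*(406691 - 414450) = ((228 - 537)/(202 + 477) - 110/247)*(406691 - 414450) = (-309/679 - 110/247)*(-7759) = -151013/167713*(-7759) = 1171709867/167713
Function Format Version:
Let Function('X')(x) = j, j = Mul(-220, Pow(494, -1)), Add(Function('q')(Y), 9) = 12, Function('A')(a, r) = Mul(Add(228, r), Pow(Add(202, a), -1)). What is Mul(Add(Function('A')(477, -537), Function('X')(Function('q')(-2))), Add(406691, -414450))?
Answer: Rational(1171709867, 167713) ≈ 6986.4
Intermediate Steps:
Function('A')(a, r) = Mul(Pow(Add(202, a), -1), Add(228, r))
Function('q')(Y) = 3 (Function('q')(Y) = Add(-9, 12) = 3)
j = Rational(-110, 247) (j = Mul(-220, Rational(1, 494)) = Rational(-110, 247) ≈ -0.44534)
Function('X')(x) = Rational(-110, 247)
Mul(Add(Function('A')(477, -537), Function('X')(Function('q')(-2))), Add(406691, -414450)) = Mul(Add(Mul(Pow(Add(202, 477), -1), Add(228, -537)), Rational(-110, 247)), Add(406691, -414450)) = Mul(Add(Mul(Pow(679, -1), -309), Rational(-110, 247)), -7759) = Mul(Add(Mul(Rational(1, 679), -309), Rational(-110, 247)), -7759) = Mul(Add(Rational(-309, 679), Rational(-110, 247)), -7759) = Mul(Rational(-151013, 167713), -7759) = Rational(1171709867, 167713)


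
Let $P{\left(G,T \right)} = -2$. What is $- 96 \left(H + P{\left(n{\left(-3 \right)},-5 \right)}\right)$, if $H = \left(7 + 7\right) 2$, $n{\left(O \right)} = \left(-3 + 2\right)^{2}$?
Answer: $-2496$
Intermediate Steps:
$n{\left(O \right)} = 1$ ($n{\left(O \right)} = \left(-1\right)^{2} = 1$)
$H = 28$ ($H = 14 \cdot 2 = 28$)
$- 96 \left(H + P{\left(n{\left(-3 \right)},-5 \right)}\right) = - 96 \left(28 - 2\right) = \left(-96\right) 26 = -2496$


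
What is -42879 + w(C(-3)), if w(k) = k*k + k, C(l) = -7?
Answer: -42837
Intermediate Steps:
w(k) = k + k² (w(k) = k² + k = k + k²)
-42879 + w(C(-3)) = -42879 - 7*(1 - 7) = -42879 - 7*(-6) = -42879 + 42 = -42837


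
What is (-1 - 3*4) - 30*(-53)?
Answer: 1577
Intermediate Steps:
(-1 - 3*4) - 30*(-53) = (-1 - 12) + 1590 = -13 + 1590 = 1577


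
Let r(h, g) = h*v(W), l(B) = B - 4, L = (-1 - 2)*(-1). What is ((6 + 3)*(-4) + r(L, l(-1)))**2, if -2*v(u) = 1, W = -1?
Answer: 5625/4 ≈ 1406.3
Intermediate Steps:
v(u) = -1/2 (v(u) = -1/2*1 = -1/2)
L = 3 (L = -3*(-1) = 3)
l(B) = -4 + B
r(h, g) = -h/2 (r(h, g) = h*(-1/2) = -h/2)
((6 + 3)*(-4) + r(L, l(-1)))**2 = ((6 + 3)*(-4) - 1/2*3)**2 = (9*(-4) - 3/2)**2 = (-36 - 3/2)**2 = (-75/2)**2 = 5625/4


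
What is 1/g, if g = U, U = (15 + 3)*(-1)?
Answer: -1/18 ≈ -0.055556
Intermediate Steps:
U = -18 (U = 18*(-1) = -18)
g = -18
1/g = 1/(-18) = -1/18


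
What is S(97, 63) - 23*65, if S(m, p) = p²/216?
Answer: -11813/8 ≈ -1476.6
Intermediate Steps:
S(m, p) = p²/216 (S(m, p) = p²*(1/216) = p²/216)
S(97, 63) - 23*65 = (1/216)*63² - 23*65 = (1/216)*3969 - 1*1495 = 147/8 - 1495 = -11813/8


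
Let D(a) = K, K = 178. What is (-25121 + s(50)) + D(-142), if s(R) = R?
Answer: -24893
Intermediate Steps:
D(a) = 178
(-25121 + s(50)) + D(-142) = (-25121 + 50) + 178 = -25071 + 178 = -24893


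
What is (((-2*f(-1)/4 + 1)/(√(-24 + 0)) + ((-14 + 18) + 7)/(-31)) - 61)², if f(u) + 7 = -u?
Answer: 10850890/2883 + 1268*I*√6/31 ≈ 3763.8 + 100.19*I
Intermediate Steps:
f(u) = -7 - u
(((-2*f(-1)/4 + 1)/(√(-24 + 0)) + ((-14 + 18) + 7)/(-31)) - 61)² = (((-2*(-7 - 1*(-1))/4 + 1)/(√(-24 + 0)) + ((-14 + 18) + 7)/(-31)) - 61)² = (((-2*(-7 + 1)/4 + 1)/(√(-24)) + (4 + 7)*(-1/31)) - 61)² = (((-(-12)/4 + 1)/((2*I*√6)) + 11*(-1/31)) - 61)² = (((-2*(-3/2) + 1)*(-I*√6/12) - 11/31) - 61)² = (((3 + 1)*(-I*√6/12) - 11/31) - 61)² = ((4*(-I*√6/12) - 11/31) - 61)² = ((-I*√6/3 - 11/31) - 61)² = ((-11/31 - I*√6/3) - 61)² = (-1902/31 - I*√6/3)²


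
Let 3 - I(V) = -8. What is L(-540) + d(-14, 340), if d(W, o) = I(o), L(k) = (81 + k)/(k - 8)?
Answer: 6487/548 ≈ 11.838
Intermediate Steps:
I(V) = 11 (I(V) = 3 - 1*(-8) = 3 + 8 = 11)
L(k) = (81 + k)/(-8 + k)
d(W, o) = 11
L(-540) + d(-14, 340) = (81 - 540)/(-8 - 540) + 11 = -459/(-548) + 11 = -1/548*(-459) + 11 = 459/548 + 11 = 6487/548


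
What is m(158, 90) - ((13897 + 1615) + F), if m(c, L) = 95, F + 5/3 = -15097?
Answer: -955/3 ≈ -318.33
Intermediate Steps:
F = -45296/3 (F = -5/3 - 15097 = -45296/3 ≈ -15099.)
m(158, 90) - ((13897 + 1615) + F) = 95 - ((13897 + 1615) - 45296/3) = 95 - (15512 - 45296/3) = 95 - 1*1240/3 = 95 - 1240/3 = -955/3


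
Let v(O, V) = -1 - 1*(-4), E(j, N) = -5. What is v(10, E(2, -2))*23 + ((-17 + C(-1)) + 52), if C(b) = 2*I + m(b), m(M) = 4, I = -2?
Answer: 104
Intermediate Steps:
C(b) = 0 (C(b) = 2*(-2) + 4 = -4 + 4 = 0)
v(O, V) = 3 (v(O, V) = -1 + 4 = 3)
v(10, E(2, -2))*23 + ((-17 + C(-1)) + 52) = 3*23 + ((-17 + 0) + 52) = 69 + (-17 + 52) = 69 + 35 = 104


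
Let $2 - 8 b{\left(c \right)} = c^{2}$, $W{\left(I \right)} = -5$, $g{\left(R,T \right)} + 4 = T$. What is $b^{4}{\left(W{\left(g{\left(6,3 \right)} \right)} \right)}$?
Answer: $\frac{279841}{4096} \approx 68.321$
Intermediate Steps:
$g{\left(R,T \right)} = -4 + T$
$b{\left(c \right)} = \frac{1}{4} - \frac{c^{2}}{8}$
$b^{4}{\left(W{\left(g{\left(6,3 \right)} \right)} \right)} = \left(\frac{1}{4} - \frac{\left(-5\right)^{2}}{8}\right)^{4} = \left(\frac{1}{4} - \frac{25}{8}\right)^{4} = \left(- \frac{23}{8}\right)^{4} = \frac{279841}{4096}$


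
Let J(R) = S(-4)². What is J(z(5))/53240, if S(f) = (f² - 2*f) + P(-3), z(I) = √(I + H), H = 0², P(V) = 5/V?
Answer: 4489/479160 ≈ 0.0093685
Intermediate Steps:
H = 0
z(I) = √I (z(I) = √(I + 0) = √I)
S(f) = -5/3 + f² - 2*f (S(f) = (f² - 2*f) + 5/(-3) = (f² - 2*f) + 5*(-⅓) = (f² - 2*f) - 5/3 = -5/3 + f² - 2*f)
J(R) = 4489/9 (J(R) = (-5/3 + (-4)² - 2*(-4))² = (-5/3 + 16 + 8)² = (67/3)² = 4489/9)
J(z(5))/53240 = (4489/9)/53240 = (4489/9)*(1/53240) = 4489/479160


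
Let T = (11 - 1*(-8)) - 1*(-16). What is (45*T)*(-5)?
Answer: -7875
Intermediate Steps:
T = 35 (T = (11 + 8) + 16 = 19 + 16 = 35)
(45*T)*(-5) = (45*35)*(-5) = 1575*(-5) = -7875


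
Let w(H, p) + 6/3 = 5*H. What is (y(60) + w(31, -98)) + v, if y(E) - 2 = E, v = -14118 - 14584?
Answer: -28487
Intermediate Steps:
w(H, p) = -2 + 5*H
v = -28702
y(E) = 2 + E
(y(60) + w(31, -98)) + v = ((2 + 60) + (-2 + 5*31)) - 28702 = (62 + (-2 + 155)) - 28702 = (62 + 153) - 28702 = 215 - 28702 = -28487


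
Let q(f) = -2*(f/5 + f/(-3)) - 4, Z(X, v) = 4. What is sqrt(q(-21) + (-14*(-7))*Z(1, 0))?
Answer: 2*sqrt(2390)/5 ≈ 19.555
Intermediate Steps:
q(f) = -4 + 4*f/15 (q(f) = -2*(f*(1/5) + f*(-1/3)) - 4 = -2*(f/5 - f/3) - 4 = -(-4)*f/15 - 4 = 4*f/15 - 4 = -4 + 4*f/15)
sqrt(q(-21) + (-14*(-7))*Z(1, 0)) = sqrt((-4 + (4/15)*(-21)) - 14*(-7)*4) = sqrt((-4 - 28/5) + 98*4) = sqrt(-48/5 + 392) = sqrt(1912/5) = 2*sqrt(2390)/5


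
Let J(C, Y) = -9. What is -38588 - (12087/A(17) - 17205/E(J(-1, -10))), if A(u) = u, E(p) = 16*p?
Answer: -1892087/48 ≈ -39419.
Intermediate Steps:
-38588 - (12087/A(17) - 17205/E(J(-1, -10))) = -38588 - (12087/17 - 17205/(16*(-9))) = -38588 - (12087*(1/17) - 17205/(-144)) = -38588 - (711 - 17205*(-1/144)) = -38588 - (711 + 5735/48) = -38588 - 1*39863/48 = -38588 - 39863/48 = -1892087/48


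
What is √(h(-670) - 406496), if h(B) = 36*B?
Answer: 2*I*√107654 ≈ 656.21*I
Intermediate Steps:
√(h(-670) - 406496) = √(36*(-670) - 406496) = √(-24120 - 406496) = √(-430616) = 2*I*√107654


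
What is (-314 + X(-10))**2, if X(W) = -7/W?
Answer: 9815689/100 ≈ 98157.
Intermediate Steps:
(-314 + X(-10))**2 = (-314 - 7/(-10))**2 = (-314 - 7*(-1/10))**2 = (-314 + 7/10)**2 = (-3133/10)**2 = 9815689/100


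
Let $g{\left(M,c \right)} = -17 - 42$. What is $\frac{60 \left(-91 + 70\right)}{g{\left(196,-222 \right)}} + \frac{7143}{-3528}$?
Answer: $\frac{1341281}{69384} \approx 19.331$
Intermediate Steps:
$g{\left(M,c \right)} = -59$ ($g{\left(M,c \right)} = -17 - 42 = -59$)
$\frac{60 \left(-91 + 70\right)}{g{\left(196,-222 \right)}} + \frac{7143}{-3528} = \frac{60 \left(-91 + 70\right)}{-59} + \frac{7143}{-3528} = 60 \left(-21\right) \left(- \frac{1}{59}\right) + 7143 \left(- \frac{1}{3528}\right) = \left(-1260\right) \left(- \frac{1}{59}\right) - \frac{2381}{1176} = \frac{1260}{59} - \frac{2381}{1176} = \frac{1341281}{69384}$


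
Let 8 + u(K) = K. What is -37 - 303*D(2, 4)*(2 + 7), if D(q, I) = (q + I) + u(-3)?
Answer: 13598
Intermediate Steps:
u(K) = -8 + K
D(q, I) = -11 + I + q (D(q, I) = (q + I) + (-8 - 3) = (I + q) - 11 = -11 + I + q)
-37 - 303*D(2, 4)*(2 + 7) = -37 - 303*(-11 + 4 + 2)*(2 + 7) = -37 - (-1515)*9 = -37 - 303*(-45) = -37 + 13635 = 13598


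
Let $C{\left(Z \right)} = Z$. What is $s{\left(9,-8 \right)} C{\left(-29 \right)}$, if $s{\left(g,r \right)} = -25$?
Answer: $725$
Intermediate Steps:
$s{\left(9,-8 \right)} C{\left(-29 \right)} = \left(-25\right) \left(-29\right) = 725$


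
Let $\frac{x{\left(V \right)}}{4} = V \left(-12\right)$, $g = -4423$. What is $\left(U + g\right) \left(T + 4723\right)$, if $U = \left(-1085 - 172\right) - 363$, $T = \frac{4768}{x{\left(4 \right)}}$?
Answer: $- \frac{170346127}{6} \approx -2.8391 \cdot 10^{7}$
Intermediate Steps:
$x{\left(V \right)} = - 48 V$ ($x{\left(V \right)} = 4 V \left(-12\right) = 4 \left(- 12 V\right) = - 48 V$)
$T = - \frac{149}{6}$ ($T = \frac{4768}{\left(-48\right) 4} = \frac{4768}{-192} = 4768 \left(- \frac{1}{192}\right) = - \frac{149}{6} \approx -24.833$)
$U = -1620$ ($U = -1257 - 363 = -1620$)
$\left(U + g\right) \left(T + 4723\right) = \left(-1620 - 4423\right) \left(- \frac{149}{6} + 4723\right) = \left(-6043\right) \frac{28189}{6} = - \frac{170346127}{6}$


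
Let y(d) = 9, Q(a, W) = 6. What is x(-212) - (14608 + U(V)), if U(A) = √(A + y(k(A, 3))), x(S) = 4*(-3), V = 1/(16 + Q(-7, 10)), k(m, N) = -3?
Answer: -14620 - √4378/22 ≈ -14623.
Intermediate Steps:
V = 1/22 (V = 1/(16 + 6) = 1/22 ≈ 0.045455)
x(S) = -12
U(A) = √(9 + A) (U(A) = √(A + 9) = √(9 + A))
x(-212) - (14608 + U(V)) = -12 - (14608 + √(9 + 1/22)) = -12 - (14608 + √(199/22)) = -12 - (14608 + √4378/22) = -12 + (-14608 - √4378/22) = -14620 - √4378/22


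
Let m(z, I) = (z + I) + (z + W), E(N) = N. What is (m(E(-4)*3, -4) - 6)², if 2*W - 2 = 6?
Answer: 900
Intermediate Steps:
W = 4 (W = 1 + (½)*6 = 1 + 3 = 4)
m(z, I) = 4 + I + 2*z (m(z, I) = (z + I) + (z + 4) = (I + z) + (4 + z) = 4 + I + 2*z)
(m(E(-4)*3, -4) - 6)² = ((4 - 4 + 2*(-4*3)) - 6)² = ((4 - 4 + 2*(-12)) - 6)² = ((4 - 4 - 24) - 6)² = (-24 - 6)² = (-30)² = 900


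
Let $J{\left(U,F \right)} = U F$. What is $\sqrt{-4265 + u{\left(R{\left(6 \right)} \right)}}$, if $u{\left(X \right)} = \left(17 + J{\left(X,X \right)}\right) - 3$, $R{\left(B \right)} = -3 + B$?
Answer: $i \sqrt{4242} \approx 65.131 i$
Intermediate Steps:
$J{\left(U,F \right)} = F U$
$u{\left(X \right)} = 14 + X^{2}$ ($u{\left(X \right)} = \left(17 + X X\right) - 3 = \left(17 + X^{2}\right) - 3 = 14 + X^{2}$)
$\sqrt{-4265 + u{\left(R{\left(6 \right)} \right)}} = \sqrt{-4265 + \left(14 + \left(-3 + 6\right)^{2}\right)} = \sqrt{-4265 + \left(14 + 3^{2}\right)} = \sqrt{-4265 + \left(14 + 9\right)} = \sqrt{-4265 + 23} = \sqrt{-4242} = i \sqrt{4242}$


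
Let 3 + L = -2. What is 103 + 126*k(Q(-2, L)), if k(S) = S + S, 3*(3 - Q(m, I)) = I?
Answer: 1279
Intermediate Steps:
L = -5 (L = -3 - 2 = -5)
Q(m, I) = 3 - I/3
k(S) = 2*S
103 + 126*k(Q(-2, L)) = 103 + 126*(2*(3 - ⅓*(-5))) = 103 + 126*(2*(3 + 5/3)) = 103 + 126*(2*(14/3)) = 103 + 126*(28/3) = 103 + 1176 = 1279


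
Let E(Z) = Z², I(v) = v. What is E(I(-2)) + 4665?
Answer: 4669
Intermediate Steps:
E(I(-2)) + 4665 = (-2)² + 4665 = 4 + 4665 = 4669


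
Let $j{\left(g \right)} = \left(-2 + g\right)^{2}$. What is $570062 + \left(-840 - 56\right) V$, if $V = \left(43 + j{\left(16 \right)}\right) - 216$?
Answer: $549454$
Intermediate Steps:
$V = 23$ ($V = \left(43 + \left(-2 + 16\right)^{2}\right) - 216 = \left(43 + 14^{2}\right) - 216 = \left(43 + 196\right) - 216 = 239 - 216 = 23$)
$570062 + \left(-840 - 56\right) V = 570062 + \left(-840 - 56\right) 23 = 570062 - 20608 = 549454$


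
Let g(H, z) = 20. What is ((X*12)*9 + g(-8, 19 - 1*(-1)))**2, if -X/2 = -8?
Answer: 3055504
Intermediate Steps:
X = 16 (X = -2*(-8) = 16)
((X*12)*9 + g(-8, 19 - 1*(-1)))**2 = ((16*12)*9 + 20)**2 = (192*9 + 20)**2 = (1728 + 20)**2 = 1748**2 = 3055504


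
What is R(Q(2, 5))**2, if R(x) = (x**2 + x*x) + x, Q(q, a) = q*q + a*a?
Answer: 2927521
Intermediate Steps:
Q(q, a) = a**2 + q**2 (Q(q, a) = q**2 + a**2 = a**2 + q**2)
R(x) = x + 2*x**2 (R(x) = (x**2 + x**2) + x = 2*x**2 + x = x + 2*x**2)
R(Q(2, 5))**2 = ((5**2 + 2**2)*(1 + 2*(5**2 + 2**2)))**2 = ((25 + 4)*(1 + 2*(25 + 4)))**2 = (29*(1 + 2*29))**2 = (29*(1 + 58))**2 = (29*59)**2 = 1711**2 = 2927521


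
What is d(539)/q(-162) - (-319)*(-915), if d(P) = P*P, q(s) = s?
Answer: -47575891/162 ≈ -2.9368e+5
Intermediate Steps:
d(P) = P**2
d(539)/q(-162) - (-319)*(-915) = 539**2/(-162) - (-319)*(-915) = 290521*(-1/162) - 1*291885 = -290521/162 - 291885 = -47575891/162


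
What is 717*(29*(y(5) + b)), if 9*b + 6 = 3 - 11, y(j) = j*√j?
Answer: -97034/3 + 103965*√5 ≈ 2.0013e+5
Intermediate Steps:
y(j) = j^(3/2)
b = -14/9 (b = -⅔ + (3 - 11)/9 = -⅔ + (⅑)*(-8) = -⅔ - 8/9 = -14/9 ≈ -1.5556)
717*(29*(y(5) + b)) = 717*(29*(5^(3/2) - 14/9)) = 717*(29*(5*√5 - 14/9)) = 717*(29*(-14/9 + 5*√5)) = 717*(-406/9 + 145*√5) = -97034/3 + 103965*√5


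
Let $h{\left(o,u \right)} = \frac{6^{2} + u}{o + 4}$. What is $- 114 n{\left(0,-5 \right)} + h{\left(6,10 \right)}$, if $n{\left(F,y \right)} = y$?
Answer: $\frac{2873}{5} \approx 574.6$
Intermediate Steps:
$h{\left(o,u \right)} = \frac{36 + u}{4 + o}$
$- 114 n{\left(0,-5 \right)} + h{\left(6,10 \right)} = \left(-114\right) \left(-5\right) + \frac{36 + 10}{4 + 6} = 570 + \frac{1}{10} \cdot 46 = 570 + \frac{23}{5} = \frac{2873}{5}$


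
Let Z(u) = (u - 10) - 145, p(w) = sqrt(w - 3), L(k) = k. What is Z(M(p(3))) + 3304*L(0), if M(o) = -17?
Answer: -172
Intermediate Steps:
p(w) = sqrt(-3 + w)
Z(u) = -155 + u (Z(u) = (-10 + u) - 145 = -155 + u)
Z(M(p(3))) + 3304*L(0) = (-155 - 17) + 3304*0 = -172 + 0 = -172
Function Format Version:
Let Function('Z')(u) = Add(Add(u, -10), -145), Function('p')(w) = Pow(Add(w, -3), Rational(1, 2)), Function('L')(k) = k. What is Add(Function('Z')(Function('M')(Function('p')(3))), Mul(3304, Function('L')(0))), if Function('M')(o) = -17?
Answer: -172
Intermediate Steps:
Function('p')(w) = Pow(Add(-3, w), Rational(1, 2))
Function('Z')(u) = Add(-155, u) (Function('Z')(u) = Add(Add(-10, u), -145) = Add(-155, u))
Add(Function('Z')(Function('M')(Function('p')(3))), Mul(3304, Function('L')(0))) = Add(Add(-155, -17), Mul(3304, 0)) = Add(-172, 0) = -172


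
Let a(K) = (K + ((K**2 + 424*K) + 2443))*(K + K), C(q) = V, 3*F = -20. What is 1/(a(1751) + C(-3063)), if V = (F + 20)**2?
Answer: 9/120166127242 ≈ 7.4896e-11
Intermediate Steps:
F = -20/3 (F = (1/3)*(-20) = -20/3 ≈ -6.6667)
V = 1600/9 (V = (-20/3 + 20)**2 = (40/3)**2 = 1600/9 ≈ 177.78)
C(q) = 1600/9
a(K) = 2*K*(2443 + K**2 + 425*K) (a(K) = (K + (2443 + K**2 + 424*K))*(2*K) = (2443 + K**2 + 425*K)*(2*K) = 2*K*(2443 + K**2 + 425*K))
1/(a(1751) + C(-3063)) = 1/(2*1751*(2443 + 1751**2 + 425*1751) + 1600/9) = 1/(2*1751*(2443 + 3066001 + 744175) + 1600/9) = 1/(2*1751*3812619 + 1600/9) = 1/(13351791738 + 1600/9) = 1/(120166127242/9) = 9/120166127242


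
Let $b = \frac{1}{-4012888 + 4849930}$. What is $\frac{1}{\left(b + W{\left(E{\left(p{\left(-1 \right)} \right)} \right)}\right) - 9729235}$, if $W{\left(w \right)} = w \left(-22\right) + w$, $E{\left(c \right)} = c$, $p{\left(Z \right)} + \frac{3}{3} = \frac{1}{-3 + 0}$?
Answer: $- \frac{837042}{8143754885693} \approx -1.0278 \cdot 10^{-7}$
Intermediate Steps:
$p{\left(Z \right)} = - \frac{4}{3}$ ($p{\left(Z \right)} = -1 + \frac{1}{-3 + 0} = -1 + \frac{1}{-3} = -1 - \frac{1}{3} = - \frac{4}{3}$)
$b = \frac{1}{837042} \approx 1.1947 \cdot 10^{-6}$
$W{\left(w \right)} = - 21 w$ ($W{\left(w \right)} = - 22 w + w = - 21 w$)
$\frac{1}{\left(b + W{\left(E{\left(p{\left(-1 \right)} \right)} \right)}\right) - 9729235} = \frac{1}{\left(\frac{1}{837042} - -28\right) - 9729235} = \frac{1}{\left(\frac{1}{837042} + 28\right) - 9729235} = \frac{1}{\frac{23437177}{837042} - 9729235} = \frac{1}{- \frac{8143754885693}{837042}} = - \frac{837042}{8143754885693}$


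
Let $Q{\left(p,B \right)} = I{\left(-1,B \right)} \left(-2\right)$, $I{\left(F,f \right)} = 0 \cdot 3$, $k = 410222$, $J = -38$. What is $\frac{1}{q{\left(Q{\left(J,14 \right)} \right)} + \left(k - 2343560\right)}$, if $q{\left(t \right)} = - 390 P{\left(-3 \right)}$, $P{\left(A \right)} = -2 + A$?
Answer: $- \frac{1}{1931388} \approx -5.1776 \cdot 10^{-7}$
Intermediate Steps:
$I{\left(F,f \right)} = 0$
$Q{\left(p,B \right)} = 0$ ($Q{\left(p,B \right)} = 0 \left(-2\right) = 0$)
$q{\left(t \right)} = 1950$ ($q{\left(t \right)} = - 390 \left(-2 - 3\right) = \left(-390\right) \left(-5\right) = 1950$)
$\frac{1}{q{\left(Q{\left(J,14 \right)} \right)} + \left(k - 2343560\right)} = \frac{1}{1950 + \left(410222 - 2343560\right)} = \frac{1}{1950 - 1933338} = \frac{1}{-1931388} = - \frac{1}{1931388}$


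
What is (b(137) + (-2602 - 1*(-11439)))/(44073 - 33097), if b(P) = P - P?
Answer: 8837/10976 ≈ 0.80512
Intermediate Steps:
b(P) = 0
(b(137) + (-2602 - 1*(-11439)))/(44073 - 33097) = (0 + (-2602 - 1*(-11439)))/(44073 - 33097) = (0 + (-2602 + 11439))/10976 = (0 + 8837)*(1/10976) = 8837*(1/10976) = 8837/10976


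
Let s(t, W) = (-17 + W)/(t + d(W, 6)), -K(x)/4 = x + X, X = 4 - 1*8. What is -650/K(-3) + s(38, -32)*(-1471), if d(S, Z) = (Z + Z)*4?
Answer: 245289/301 ≈ 814.91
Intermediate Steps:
X = -4 (X = 4 - 8 = -4)
K(x) = 16 - 4*x (K(x) = -4*(x - 4) = -4*(-4 + x) = 16 - 4*x)
d(S, Z) = 8*Z (d(S, Z) = (2*Z)*4 = 8*Z)
s(t, W) = (-17 + W)/(48 + t) (s(t, W) = (-17 + W)/(t + 8*6) = (-17 + W)/(t + 48) = (-17 + W)/(48 + t))
-650/K(-3) + s(38, -32)*(-1471) = -650/(16 - 4*(-3)) + ((-17 - 32)/(48 + 38))*(-1471) = -650/(16 + 12) + (-49/86)*(-1471) = -650/28 + ((1/86)*(-49))*(-1471) = -650*1/28 - 49/86*(-1471) = -325/14 + 72079/86 = 245289/301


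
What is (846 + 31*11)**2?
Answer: 1408969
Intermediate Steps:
(846 + 31*11)**2 = (846 + 341)**2 = 1187**2 = 1408969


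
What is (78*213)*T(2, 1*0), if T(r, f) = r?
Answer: 33228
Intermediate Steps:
(78*213)*T(2, 1*0) = (78*213)*2 = 16614*2 = 33228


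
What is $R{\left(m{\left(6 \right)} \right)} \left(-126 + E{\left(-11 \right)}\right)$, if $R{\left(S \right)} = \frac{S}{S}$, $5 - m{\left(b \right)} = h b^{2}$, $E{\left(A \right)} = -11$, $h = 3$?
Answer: $-137$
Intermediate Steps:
$m{\left(b \right)} = 5 - 3 b^{2}$
$R{\left(S \right)} = 1$
$R{\left(m{\left(6 \right)} \right)} \left(-126 + E{\left(-11 \right)}\right) = 1 \left(-126 - 11\right) = 1 \left(-137\right) = -137$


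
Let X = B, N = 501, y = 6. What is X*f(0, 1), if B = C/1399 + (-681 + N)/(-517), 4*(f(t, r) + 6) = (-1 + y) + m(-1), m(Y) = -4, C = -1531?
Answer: 12413261/2893132 ≈ 4.2906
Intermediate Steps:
f(t, r) = -23/4 (f(t, r) = -6 + ((-1 + 6) - 4)/4 = -6 + (5 - 4)/4 = -6 + (¼)*1 = -6 + ¼ = -23/4)
B = -539707/723283 (B = -1531/1399 + (-681 + 501)/(-517) = -1531*1/1399 - 180*(-1/517) = -1531/1399 + 180/517 = -539707/723283 ≈ -0.74619)
X = -539707/723283 ≈ -0.74619
X*f(0, 1) = -539707/723283*(-23/4) = 12413261/2893132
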